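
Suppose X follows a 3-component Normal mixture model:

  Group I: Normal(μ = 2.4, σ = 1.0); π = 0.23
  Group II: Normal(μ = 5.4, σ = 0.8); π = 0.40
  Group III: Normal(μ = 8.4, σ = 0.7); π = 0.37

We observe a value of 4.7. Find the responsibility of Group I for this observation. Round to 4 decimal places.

P(component k | x) = π_k·f_k(x) / marginal(x), where marginal(x) = Σ_j π_j·f_j(x).
Evaluate each component's likelihood at the observed value:
  p_I = 0.028327
  p_II = 0.340069
  p_III = 4.88634e-07
Multiply by the mixture weights:
  π_I·p_I = 0.23 × 0.028327 = 0.00651522
  π_II·p_II = 0.40 × 0.340069 = 0.136027
  π_III·p_III = 0.37 × 4.88634e-07 = 1.80795e-07
Marginal: 0.00651522 + 0.136027 + 1.80795e-07 = 0.142543
So the posterior for Group I is 0.00651522 / 0.142543 ≈ 0.0457.

0.0457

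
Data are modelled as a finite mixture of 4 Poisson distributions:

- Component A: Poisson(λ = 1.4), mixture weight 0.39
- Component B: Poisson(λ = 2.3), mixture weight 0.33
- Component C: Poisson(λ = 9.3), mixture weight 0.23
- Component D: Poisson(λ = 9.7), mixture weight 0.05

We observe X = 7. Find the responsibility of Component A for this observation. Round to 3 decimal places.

0.006

The responsibility of component k is P(Z=k) f_k(x) divided by Σ_j P(Z=j) f_j(x).
Component likelihoods at x = 7:
  L_A = e^(−1.4)·1.4^7/7! = 0.000515767
  L_B = e^(−2.3)·2.3^7/7! = 0.00677309
  L_C = e^(−9.3)·9.3^7/7! = 0.109147
  L_D = e^(−9.7)·9.7^7/7! = 0.0982461
Multiply by the mixture weights:
  P(Z=A)·L_A = 0.39 × 0.000515767 = 0.000201149
  P(Z=B)·L_B = 0.33 × 0.00677309 = 0.00223512
  P(Z=C)·L_C = 0.23 × 0.109147 = 0.0251038
  P(Z=D)·L_D = 0.05 × 0.0982461 = 0.0049123
Marginal: 0.000201149 + 0.00223512 + 0.0251038 + 0.0049123 = 0.0324524
So the posterior for Component A is 0.000201149 / 0.0324524 ≈ 0.006.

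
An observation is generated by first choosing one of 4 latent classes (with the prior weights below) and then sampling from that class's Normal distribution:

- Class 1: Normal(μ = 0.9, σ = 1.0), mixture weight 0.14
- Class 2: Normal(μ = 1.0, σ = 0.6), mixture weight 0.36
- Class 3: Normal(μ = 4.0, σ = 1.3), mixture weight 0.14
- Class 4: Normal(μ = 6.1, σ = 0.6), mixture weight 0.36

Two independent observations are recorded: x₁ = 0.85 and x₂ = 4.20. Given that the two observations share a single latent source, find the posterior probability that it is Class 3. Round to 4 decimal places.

P(component k | x) = π_k·f_k(x) / marginal(x), where marginal(x) = Σ_j π_j·f_j(x).
Since both observations come from the same component, the likelihood for component k is f_k(x₁)·f_k(x₂).
  f_1 = [(1/(1.0·√(2π)))·exp(−(0.85−0.9)²/(2·1.0²)) = 0.398942·exp(-0.00125) = 0.398444] × [0.00172257] = 0.000686347
  f_2 = [(1/(0.6·√(2π)))·exp(−(0.85−1.0)²/(2·0.6²)) = 0.664904·exp(-0.03125) = 0.644447] × [4.42717e-07] = 2.85308e-07
  f_3 = [(1/(1.3·√(2π)))·exp(−(0.85−4.0)²/(2·1.3²)) = 0.306879·exp(-2.93565) = 0.0162941] × [0.303268] = 0.00494148
  f_4 = [(1/(0.6·√(2π)))·exp(−(0.85−6.1)²/(2·0.6²)) = 0.664904·exp(-38.28125) = 1.57552e-17] × [0.00441829] = 6.9611e-20
Multiply by the mixture weights:
  π_1·f_1 = 0.14 × 0.000686347 = 9.60886e-05
  π_2·f_2 = 0.36 × 2.85308e-07 = 1.02711e-07
  π_3·f_3 = 0.14 × 0.00494148 = 0.000691807
  π_4·f_4 = 0.36 × 6.9611e-20 = 2.506e-20
Normaliser: 9.60886e-05 + 1.02711e-07 + 0.000691807 + 2.506e-20 = 0.000787998
Responsibility of Class 3: 0.000691807 / 0.000787998 ≈ 0.8779

0.8779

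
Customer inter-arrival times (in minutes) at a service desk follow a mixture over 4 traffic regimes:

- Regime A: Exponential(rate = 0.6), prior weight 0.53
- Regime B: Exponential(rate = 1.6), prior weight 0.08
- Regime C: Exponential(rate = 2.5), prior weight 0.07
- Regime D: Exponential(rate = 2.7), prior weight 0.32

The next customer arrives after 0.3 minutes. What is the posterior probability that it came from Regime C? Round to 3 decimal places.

0.102

The responsibility of component k is P(Z=k) f_k(x) divided by Σ_j P(Z=j) f_j(x).
Exponential densities:
  L_A = 0.6·e^(−0.6·0.3) = 0.6·e^(−0.1800) = 0.501162
  L_B = 1.6·e^(−1.6·0.3) = 1.6·e^(−0.4800) = 0.990053
  L_C = 2.5·e^(−2.5·0.3) = 2.5·e^(−0.7500) = 1.18092
  L_D = 2.7·e^(−2.7·0.3) = 2.7·e^(−0.8100) = 1.20112
Multiply by the mixture weights:
  P(Z=A)·L_A = 0.53 × 0.501162 = 0.265616
  P(Z=B)·L_B = 0.08 × 0.990053 = 0.0792043
  P(Z=C)·L_C = 0.07 × 1.18092 = 0.0826641
  P(Z=D)·L_D = 0.32 × 1.20112 = 0.384357
Normaliser: 0.265616 + 0.0792043 + 0.0826641 + 0.384357 = 0.811842
So the posterior for Regime C is 0.0826641 / 0.811842 ≈ 0.102.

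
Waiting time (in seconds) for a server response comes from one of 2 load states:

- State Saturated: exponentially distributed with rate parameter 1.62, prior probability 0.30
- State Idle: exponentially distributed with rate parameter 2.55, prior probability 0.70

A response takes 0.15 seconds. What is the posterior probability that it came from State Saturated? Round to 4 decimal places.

0.2384

Posterior ∝ prior × likelihood, so P(k | x) ∝ π_k f_k(x); normalise over all components.
Evaluate each component's likelihood at the observed value:
  p_Saturated = 1.62·e^(−1.62·0.15) = 1.62·e^(−0.2430) = 1.27052
  p_Idle = 2.55·e^(−2.55·0.15) = 2.55·e^(−0.3825) = 1.73949
Prior × likelihood for each component:
  π_Saturated·p_Saturated = 0.30 × 1.27052 = 0.381156
  π_Idle·p_Idle = 0.70 × 1.73949 = 1.21764
Sum: 0.381156 + 1.21764 = 1.5988
Responsibility of State Saturated: 0.381156 / 1.5988 ≈ 0.2384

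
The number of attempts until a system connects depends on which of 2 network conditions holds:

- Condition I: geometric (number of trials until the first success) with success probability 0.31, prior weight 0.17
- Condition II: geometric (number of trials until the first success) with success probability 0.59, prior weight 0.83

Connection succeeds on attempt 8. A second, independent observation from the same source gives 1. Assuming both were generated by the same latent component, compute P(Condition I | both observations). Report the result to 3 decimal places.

0.684

P(component k | x) = w_k·f_k(x) / marginal(x), where marginal(x) = Σ_j w_j·f_j(x).
Since both observations come from the same component, the likelihood for component k is f_k(x₁)·f_k(x₂).
  f_I = [0.31·(1−0.31)^7 = 0.31·0.0744635 = 0.0230837] × [0.31] = 0.00715595
  f_II = [0.59·(1−0.59)^7 = 0.59·0.00194754 = 0.00114905] × [0.59] = 0.00067794
Multiply by the mixture weights:
  w_I·f_I = 0.17 × 0.00715595 = 0.00121651
  w_II·f_II = 0.83 × 0.00067794 = 0.00056269
Denominator: 0.00121651 + 0.00056269 = 0.0017792
So the posterior for Condition I is 0.00121651 / 0.0017792 ≈ 0.684.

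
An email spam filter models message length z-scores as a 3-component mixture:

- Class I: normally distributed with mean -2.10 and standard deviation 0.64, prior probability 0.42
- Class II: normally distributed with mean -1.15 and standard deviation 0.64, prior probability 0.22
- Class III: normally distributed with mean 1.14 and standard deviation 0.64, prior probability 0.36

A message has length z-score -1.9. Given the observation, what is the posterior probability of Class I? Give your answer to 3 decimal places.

The responsibility of component k is π_k f_k(x) divided by Σ_j π_j f_j(x).
Evaluate each component's likelihood at the observed value:
  L_I = 0.593642
  L_II = 0.313707
  L_III = 7.85861e-06
Weight by the priors:
  π_I·L_I = 0.42 × 0.593642 = 0.249329
  π_II·L_II = 0.22 × 0.313707 = 0.0690155
  π_III·L_III = 0.36 × 7.85861e-06 = 2.8291e-06
Denominator: 0.249329 + 0.0690155 + 2.8291e-06 = 0.318348
P(Class I | the observation) ≈ 0.783

0.783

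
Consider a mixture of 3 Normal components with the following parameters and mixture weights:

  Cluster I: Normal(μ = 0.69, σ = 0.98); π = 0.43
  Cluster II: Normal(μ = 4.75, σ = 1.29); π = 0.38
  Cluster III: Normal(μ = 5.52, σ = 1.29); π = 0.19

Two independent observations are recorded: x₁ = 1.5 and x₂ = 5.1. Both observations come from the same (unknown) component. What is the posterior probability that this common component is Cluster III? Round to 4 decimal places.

0.0837

Posterior ∝ prior × likelihood, so P(k | x) ∝ π_k f_k(x); normalise over all components.
Since both observations come from the same component, the likelihood for component k is f_k(x₁)·f_k(x₂).
  L_I = [0.289294] × [1.63099e-05] = 4.71837e-06
  L_II = [0.0129428] × [0.298082] = 0.003858
  L_III = [0.00240747] × [0.293293] = 0.000706095
Prior × likelihood for each component:
  π_I·L_I = 0.43 × 4.71837e-06 = 2.0289e-06
  π_II·L_II = 0.38 × 0.003858 = 0.00146604
  π_III·L_III = 0.19 × 0.000706095 = 0.000134158
Denominator: 2.0289e-06 + 0.00146604 + 0.000134158 = 0.00160223
P(Cluster III | x) = 0.000134158 / 0.00160223 ≈ 0.0837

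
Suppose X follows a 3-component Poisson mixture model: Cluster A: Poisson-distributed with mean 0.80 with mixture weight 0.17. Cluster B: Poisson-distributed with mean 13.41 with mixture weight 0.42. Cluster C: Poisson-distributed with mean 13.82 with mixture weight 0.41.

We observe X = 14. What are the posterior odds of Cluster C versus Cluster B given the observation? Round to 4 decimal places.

Posterior odds = (w_i f_i(x)) / (w_j f_j(x)); the normalising sum cancels.
Poisson probabilities:
  p_A = e^(−0.80)·0.80^14/14! = 2.26681e-13
  p_B = e^(−13.41)·13.41^14/14! = 0.104642
  p_C = e^(−13.82)·13.82^14/14! = 0.105866
Odds = (0.41/0.42) × (0.105866/0.104642) = 0.97619 × 1.01169 ≈ 0.9876

0.9876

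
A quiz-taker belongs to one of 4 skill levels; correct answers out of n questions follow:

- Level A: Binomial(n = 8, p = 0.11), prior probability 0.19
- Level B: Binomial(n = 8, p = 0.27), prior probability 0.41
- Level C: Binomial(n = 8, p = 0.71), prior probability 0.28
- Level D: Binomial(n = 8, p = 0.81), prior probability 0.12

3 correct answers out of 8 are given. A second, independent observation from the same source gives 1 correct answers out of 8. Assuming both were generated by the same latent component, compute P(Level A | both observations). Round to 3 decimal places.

The responsibility of component k is P(Z=k) f_k(x) divided by Σ_j P(Z=j) f_j(x).
Since both observations come from the same component, the likelihood for component k is f_k(x₁)·f_k(x₂).
  p_A = [C(8,3)·0.11^3·0.89^5 = 56·0.001331·0.558406 = 0.0416213] × [0.389236] = 0.0162005
  p_B = [C(8,3)·0.27^3·0.73^5 = 56·0.019683·0.207307 = 0.228504] × [0.238624] = 0.0545265
  p_C = [C(8,3)·0.71^3·0.29^5 = 56·0.357911·0.00205111 = 0.0411105] × [0.000979793] = 4.02798e-05
  p_D = [C(8,3)·0.81^3·0.19^5 = 56·0.531441·0.00024761 = 0.00736904] × [5.79229e-05] = 4.26836e-07
Prior × likelihood for each component:
  P(Z=A)·p_A = 0.19 × 0.0162005 = 0.0030781
  P(Z=B)·p_B = 0.41 × 0.0545265 = 0.0223559
  P(Z=C)·p_C = 0.28 × 4.02798e-05 = 1.12783e-05
  P(Z=D)·p_D = 0.12 × 4.26836e-07 = 5.12204e-08
Normaliser: 0.0030781 + 0.0223559 + 1.12783e-05 + 5.12204e-08 = 0.0254453
P(Level A | data) = 0.0030781 / 0.0254453 ≈ 0.121

0.121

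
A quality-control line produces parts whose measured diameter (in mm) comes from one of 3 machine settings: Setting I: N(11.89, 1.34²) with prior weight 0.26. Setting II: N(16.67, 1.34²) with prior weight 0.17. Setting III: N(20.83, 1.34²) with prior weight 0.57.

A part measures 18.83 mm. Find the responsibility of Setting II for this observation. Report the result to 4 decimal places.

0.1986

Posterior ∝ prior × likelihood, so P(k | x) ∝ π_k f_k(x); normalise over all components.
Evaluate each component's likelihood at the observed value:
  p_I = (1/(1.34·√(2π)))·exp(−(18.83−11.89)²/(2·1.34²)) = 0.297718·exp(-13.41156) = 4.45901e-07
  p_II = (1/(1.34·√(2π)))·exp(−(18.83−16.67)²/(2·1.34²)) = 0.297718·exp(-1.29918) = 0.0812046
  p_III = (1/(1.34·√(2π)))·exp(−(18.83−20.83)²/(2·1.34²)) = 0.297718·exp(-1.11383) = 0.0977402
Unnormalised posteriors:
  π_I·p_I = 0.26 × 4.45901e-07 = 1.15934e-07
  π_II·p_II = 0.17 × 0.0812046 = 0.0138048
  π_III·p_III = 0.57 × 0.0977402 = 0.0557119
Sum: 1.15934e-07 + 0.0138048 + 0.0557119 = 0.0695168
Responsibility of Setting II: 0.0138048 / 0.0695168 ≈ 0.1986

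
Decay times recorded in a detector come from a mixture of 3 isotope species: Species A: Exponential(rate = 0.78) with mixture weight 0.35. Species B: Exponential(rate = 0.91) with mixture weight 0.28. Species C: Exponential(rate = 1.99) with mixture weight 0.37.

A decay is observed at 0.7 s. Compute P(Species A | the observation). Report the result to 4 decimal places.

Posterior ∝ prior × likelihood, so P(k | x) ∝ π_k f_k(x); normalise over all components.
Component likelihoods at x = 0.7 s:
  p_A = 0.451825
  p_B = 0.481278
  p_C = 0.494175
Weight by the priors:
  π_A·p_A = 0.35 × 0.451825 = 0.158139
  π_B·p_B = 0.28 × 0.481278 = 0.134758
  π_C·p_C = 0.37 × 0.494175 = 0.182845
Denominator: 0.158139 + 0.134758 + 0.182845 = 0.475741
Responsibility of Species A: 0.158139 / 0.475741 ≈ 0.3324

0.3324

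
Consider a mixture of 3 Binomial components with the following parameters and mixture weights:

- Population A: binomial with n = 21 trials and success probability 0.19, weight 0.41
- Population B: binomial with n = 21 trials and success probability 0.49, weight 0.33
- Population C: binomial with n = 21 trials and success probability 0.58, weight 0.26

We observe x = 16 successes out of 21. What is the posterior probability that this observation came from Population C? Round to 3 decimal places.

By Bayes' theorem, P(k | x) = P(Z=k) f_k(x) / Σ_j P(Z=j) f_j(x).
Evaluate each component's likelihood at the observed value:
  f_A = C(21,16)·0.19^16·0.81^5 = 20349·2.88441e-12·0.348678 = 2.04657e-08
  f_B = C(21,16)·0.49^16·0.51^5 = 20349·1.10443e-05·0.0345025 = 0.0077541
  f_C = C(21,16)·0.58^16·0.42^5 = 20349·0.000164002·0.0130691 = 0.0436152
Weight by the priors:
  P(Z=A)·f_A = 0.41 × 2.04657e-08 = 8.39092e-09
  P(Z=B)·f_B = 0.33 × 0.0077541 = 0.00255885
  P(Z=C)·f_C = 0.26 × 0.0436152 = 0.0113399
Denominator: 8.39092e-09 + 0.00255885 + 0.0113399 = 0.0138988
P(Population C | 16 successes out of 21) = 0.0113399 / 0.0138988 ≈ 0.816

0.816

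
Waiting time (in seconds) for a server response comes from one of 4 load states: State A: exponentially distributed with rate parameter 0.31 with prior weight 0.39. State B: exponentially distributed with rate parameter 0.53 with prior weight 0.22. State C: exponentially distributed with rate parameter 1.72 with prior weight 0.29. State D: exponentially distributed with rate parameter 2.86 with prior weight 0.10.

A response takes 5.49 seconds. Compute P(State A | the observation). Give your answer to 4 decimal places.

0.7752

By Bayes' theorem, P(k | x) = π_k f_k(x) / Σ_j π_j f_j(x).
Component likelihoods at x = 5.49 seconds:
  p_A = 0.31·e^(−0.31·5.49) = 0.31·e^(−1.7019) = 0.0565244
  p_B = 0.53·e^(−0.53·5.49) = 0.53·e^(−2.9097) = 0.0288808
  p_C = 1.72·e^(−1.72·5.49) = 1.72·e^(−9.4428) = 0.000136324
  p_D = 2.86·e^(−2.86·5.49) = 2.86·e^(−15.7014) = 4.33845e-07
Multiply by the mixture weights:
  π_A·p_A = 0.39 × 0.0565244 = 0.0220445
  π_B·p_B = 0.22 × 0.0288808 = 0.00635378
  π_C·p_C = 0.29 × 0.000136324 = 3.9534e-05
  π_D·p_D = 0.10 × 4.33845e-07 = 4.33845e-08
Sum: 0.0220445 + 0.00635378 + 3.9534e-05 + 4.33845e-08 = 0.0284379
So the posterior for State A is 0.0220445 / 0.0284379 ≈ 0.7752.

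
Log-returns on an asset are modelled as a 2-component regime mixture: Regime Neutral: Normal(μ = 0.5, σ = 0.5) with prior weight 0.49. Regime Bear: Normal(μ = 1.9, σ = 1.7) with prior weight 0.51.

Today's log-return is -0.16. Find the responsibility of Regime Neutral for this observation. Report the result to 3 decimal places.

Apply Bayes' rule: the posterior for each component is proportional to its prior times its likelihood at x.
Normal densities:
  f_Neutral = 0.333874
  f_Bear = 0.112618
Multiply by the mixture weights:
  w_Neutral·f_Neutral = 0.49 × 0.333874 = 0.163598
  w_Bear·f_Bear = 0.51 × 0.112618 = 0.0574352
Sum: 0.163598 + 0.0574352 = 0.221033
P(Regime Neutral | x) = 0.163598 / 0.221033 ≈ 0.740

0.740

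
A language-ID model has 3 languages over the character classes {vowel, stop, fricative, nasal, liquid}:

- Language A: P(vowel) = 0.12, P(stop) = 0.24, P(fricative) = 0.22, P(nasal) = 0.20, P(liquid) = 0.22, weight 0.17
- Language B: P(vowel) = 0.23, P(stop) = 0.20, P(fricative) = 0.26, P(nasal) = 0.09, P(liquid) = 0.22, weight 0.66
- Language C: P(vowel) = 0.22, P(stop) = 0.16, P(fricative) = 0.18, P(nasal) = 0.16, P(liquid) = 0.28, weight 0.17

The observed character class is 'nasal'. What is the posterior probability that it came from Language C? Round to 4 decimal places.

Posterior ∝ prior × likelihood, so P(k | x) ∝ w_k f_k(x); normalise over all components.
Component likelihoods at x = 'nasal':
  p_A = P(nasal | comp) = 0.20
  p_B = P(nasal | comp) = 0.09
  p_C = P(nasal | comp) = 0.16
Prior × likelihood for each component:
  w_A·p_A = 0.17 × 0.2 = 0.034
  w_B·p_B = 0.66 × 0.09 = 0.0594
  w_C·p_C = 0.17 × 0.16 = 0.0272
Evidence: 0.034 + 0.0594 + 0.0272 = 0.1206
P(Language C | data) = 0.0272 / 0.1206 ≈ 0.2255

0.2255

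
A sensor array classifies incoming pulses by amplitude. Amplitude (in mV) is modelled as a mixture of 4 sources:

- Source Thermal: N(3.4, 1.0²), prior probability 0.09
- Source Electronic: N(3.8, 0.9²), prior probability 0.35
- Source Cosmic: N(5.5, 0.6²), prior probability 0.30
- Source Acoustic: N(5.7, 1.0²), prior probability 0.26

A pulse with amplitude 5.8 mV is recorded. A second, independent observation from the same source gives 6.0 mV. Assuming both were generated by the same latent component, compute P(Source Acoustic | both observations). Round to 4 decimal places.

0.3216

By Bayes' theorem, P(k | x) = π_k f_k(x) / Σ_j π_j f_j(x).
Since both observations come from the same component, the likelihood for component k is f_k(x₁)·f_k(x₂).
  p_Thermal = [(1/(1.0·√(2π)))·exp(−(5.8−3.4)²/(2·1.0²)) = 0.398942·exp(-2.88000) = 0.0223945] × [0.013583] = 0.000304184
  p_Electronic = [(1/(0.9·√(2π)))·exp(−(5.8−3.8)²/(2·0.9²)) = 0.443269·exp(-2.46914) = 0.0375263] × [0.0223432] = 0.000838458
  p_Cosmic = [(1/(0.6·√(2π)))·exp(−(5.8−5.5)²/(2·0.6²)) = 0.664904·exp(-0.12500) = 0.586776] × [0.469853] = 0.275698
  p_Acoustic = [(1/(1.0·√(2π)))·exp(−(5.8−5.7)²/(2·1.0²)) = 0.398942·exp(-0.00500) = 0.396953] × [0.381388] = 0.151393
Weight by the priors:
  π_Thermal·p_Thermal = 0.09 × 0.000304184 = 2.73766e-05
  π_Electronic·p_Electronic = 0.35 × 0.000838458 = 0.00029346
  π_Cosmic·p_Cosmic = 0.30 × 0.275698 = 0.0827095
  π_Acoustic·p_Acoustic = 0.26 × 0.151393 = 0.0393621
Marginal: 2.73766e-05 + 0.00029346 + 0.0827095 + 0.0393621 = 0.122392
P(Source Acoustic | x₁,x₂) = 0.0393621 / 0.122392 ≈ 0.3216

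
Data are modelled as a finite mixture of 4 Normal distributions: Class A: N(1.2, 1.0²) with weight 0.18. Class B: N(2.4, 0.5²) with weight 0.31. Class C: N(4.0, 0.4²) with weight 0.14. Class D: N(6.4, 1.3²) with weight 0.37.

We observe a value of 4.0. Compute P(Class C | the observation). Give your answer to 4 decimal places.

By Bayes' theorem, P(k | x) = π_k f_k(x) / Σ_j π_j f_j(x).
Evaluate each component's likelihood at the observed value:
  L_A = (1/(1.0·√(2π)))·exp(−(4.0−1.2)²/(2·1.0²)) = 0.398942·exp(-3.92000) = 0.00791545
  L_B = (1/(0.5·√(2π)))·exp(−(4.0−2.4)²/(2·0.5²)) = 0.797885·exp(-5.12000) = 0.00476818
  L_C = (1/(0.4·√(2π)))·exp(−(4.0−4.0)²/(2·0.4²)) = 0.997356·exp(-0.00000) = 0.997356
  L_D = (1/(1.3·√(2π)))·exp(−(4.0−6.4)²/(2·1.3²)) = 0.306879·exp(-1.70414) = 0.05583
Prior × likelihood for each component:
  π_A·L_A = 0.18 × 0.00791545 = 0.00142478
  π_B·L_B = 0.31 × 0.00476818 = 0.00147813
  π_C·L_C = 0.14 × 0.997356 = 0.13963
  π_D·L_D = 0.37 × 0.05583 = 0.0206571
Normaliser: 0.00142478 + 0.00147813 + 0.13963 + 0.0206571 = 0.16319
Responsibility of Class C: 0.13963 / 0.16319 ≈ 0.8556

0.8556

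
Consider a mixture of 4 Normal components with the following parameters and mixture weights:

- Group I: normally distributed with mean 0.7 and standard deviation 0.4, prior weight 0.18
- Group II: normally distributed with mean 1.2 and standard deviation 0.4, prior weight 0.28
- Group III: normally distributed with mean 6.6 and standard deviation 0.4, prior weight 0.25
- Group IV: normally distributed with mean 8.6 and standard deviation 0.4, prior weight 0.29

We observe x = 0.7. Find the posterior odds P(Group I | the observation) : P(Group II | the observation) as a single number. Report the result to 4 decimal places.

1.4041

The posterior odds equal the prior odds times the likelihood ratio: (w_i/w_j)·(f_i(x)/f_j(x)).
Normal densities:
  L_I = (1/(0.4·√(2π)))·exp(−(0.7−0.7)²/(2·0.4²)) = 0.997356·exp(-0.00000) = 0.997356
  L_II = (1/(0.4·√(2π)))·exp(−(0.7−1.2)²/(2·0.4²)) = 0.997356·exp(-0.78125) = 0.456623
  L_III = (1/(0.4·√(2π)))·exp(−(0.7−6.6)²/(2·0.4²)) = 0.997356·exp(-108.78125) = 5.69841e-48
  L_IV = (1/(0.4·√(2π)))·exp(−(0.7−8.6)²/(2·0.4²)) = 0.997356·exp(-195.03125) = 1.98543e-85
Odds = (0.18/0.28) × (0.997356/0.456623) = 0.642857 × 2.1842 ≈ 1.4041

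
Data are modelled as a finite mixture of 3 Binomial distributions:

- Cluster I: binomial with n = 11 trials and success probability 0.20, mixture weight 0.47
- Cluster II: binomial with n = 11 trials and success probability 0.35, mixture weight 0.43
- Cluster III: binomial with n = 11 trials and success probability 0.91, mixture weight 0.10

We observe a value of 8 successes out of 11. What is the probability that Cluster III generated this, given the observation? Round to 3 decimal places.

0.558

By Bayes' theorem, P(k | x) = π_k f_k(x) / Σ_j π_j f_j(x).
Component likelihoods at x = 8 successes out of 11:
  f_I = 0.000216269
  f_II = 0.010204
  f_III = 0.0565643
Weight by the priors:
  π_I·f_I = 0.47 × 0.000216269 = 0.000101646
  π_II·f_II = 0.43 × 0.010204 = 0.0043877
  π_III·f_III = 0.10 × 0.0565643 = 0.00565643
Evidence: 0.000101646 + 0.0043877 + 0.00565643 = 0.0101458
So the posterior for Cluster III is 0.00565643 / 0.0101458 ≈ 0.558.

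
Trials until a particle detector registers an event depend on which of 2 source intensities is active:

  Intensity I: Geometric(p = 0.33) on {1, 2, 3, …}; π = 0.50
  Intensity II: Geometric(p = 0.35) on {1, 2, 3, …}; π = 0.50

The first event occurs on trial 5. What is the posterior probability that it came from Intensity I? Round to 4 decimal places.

0.5156

The responsibility of component k is π_k f_k(x) divided by Σ_j π_j f_j(x).
Component likelihoods at x = 5:
  f_I = 0.33·(1−0.33)^4 = 0.33·0.201511 = 0.0664987
  f_II = 0.35·(1−0.35)^4 = 0.35·0.178506 = 0.0624772
Unnormalised posteriors:
  π_I·f_I = 0.50 × 0.0664987 = 0.0332493
  π_II·f_II = 0.50 × 0.0624772 = 0.0312386
Sum: 0.0332493 + 0.0312386 = 0.0644879
So the posterior for Intensity I is 0.0332493 / 0.0644879 ≈ 0.5156.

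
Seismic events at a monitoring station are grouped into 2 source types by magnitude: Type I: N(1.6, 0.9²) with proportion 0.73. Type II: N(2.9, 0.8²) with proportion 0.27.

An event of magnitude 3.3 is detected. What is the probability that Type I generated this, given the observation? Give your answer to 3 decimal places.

0.314

By Bayes' theorem, P(k | x) = π_k f_k(x) / Σ_j π_j f_j(x).
Evaluate each component's likelihood at the observed value:
  f_I = (1/(0.9·√(2π)))·exp(−(3.3−1.6)²/(2·0.9²)) = 0.443269·exp(-1.78395) = 0.0744574
  f_II = (1/(0.8·√(2π)))·exp(−(3.3−2.9)²/(2·0.8²)) = 0.498678·exp(-0.12500) = 0.440082
Weight by the priors:
  π_I·f_I = 0.73 × 0.0744574 = 0.0543539
  π_II·f_II = 0.27 × 0.440082 = 0.118822
Sum: 0.0543539 + 0.118822 = 0.173176
Responsibility of Type I: 0.0543539 / 0.173176 ≈ 0.314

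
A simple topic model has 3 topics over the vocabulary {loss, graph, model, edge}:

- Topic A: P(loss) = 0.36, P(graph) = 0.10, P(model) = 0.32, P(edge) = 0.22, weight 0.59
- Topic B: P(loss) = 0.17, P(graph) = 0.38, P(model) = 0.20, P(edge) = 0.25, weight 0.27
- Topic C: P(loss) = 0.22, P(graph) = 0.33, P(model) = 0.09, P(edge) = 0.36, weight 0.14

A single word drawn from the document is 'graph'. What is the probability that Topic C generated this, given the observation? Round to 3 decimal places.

The responsibility of component k is π_k f_k(x) divided by Σ_j π_j f_j(x).
Component likelihoods at x = 'graph':
  f_A = 0.1
  f_B = 0.38
  f_C = 0.33
Unnormalised posteriors:
  π_A·f_A = 0.59 × 0.1 = 0.059
  π_B·f_B = 0.27 × 0.38 = 0.1026
  π_C·f_C = 0.14 × 0.33 = 0.0462
Normaliser: 0.059 + 0.1026 + 0.0462 = 0.2078
P(Topic C | 'graph') = 0.0462 / 0.2078 ≈ 0.222

0.222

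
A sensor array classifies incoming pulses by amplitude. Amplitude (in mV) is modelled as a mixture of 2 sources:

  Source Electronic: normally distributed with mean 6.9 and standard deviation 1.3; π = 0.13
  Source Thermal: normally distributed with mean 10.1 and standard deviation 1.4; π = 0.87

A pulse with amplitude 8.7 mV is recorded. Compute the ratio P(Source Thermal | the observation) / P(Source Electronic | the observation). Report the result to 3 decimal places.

9.830

Posterior odds = (P(Z=i) f_i(x)) / (P(Z=j) f_j(x)); the normalising sum cancels.
Component likelihoods at x = 8.7 mV:
  p_Electronic = (1/(1.3·√(2π)))·exp(−(8.7−6.9)²/(2·1.3²)) = 0.306879·exp(-0.95858) = 0.117669
  p_Thermal = (1/(1.4·√(2π)))·exp(−(8.7−10.1)²/(2·1.4²)) = 0.284959·exp(-0.50000) = 0.172836
0.150368 / 0.0152969 ≈ 9.830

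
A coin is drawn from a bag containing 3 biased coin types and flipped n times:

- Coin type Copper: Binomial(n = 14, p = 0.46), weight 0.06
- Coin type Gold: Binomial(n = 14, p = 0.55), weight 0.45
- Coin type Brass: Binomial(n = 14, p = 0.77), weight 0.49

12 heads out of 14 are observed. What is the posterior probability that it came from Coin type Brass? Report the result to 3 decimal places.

Apply Bayes' rule: the posterior for each component is proportional to its prior times its likelihood at x.
Component likelihoods at x = 12 heads out of 14:
  p_Copper = 0.0023819
  p_Gold = 0.0141195
  p_Brass = 0.209115
Prior × likelihood for each component:
  P(Z=Copper)·p_Copper = 0.06 × 0.0023819 = 0.000142914
  P(Z=Gold)·p_Gold = 0.45 × 0.0141195 = 0.00635377
  P(Z=Brass)·p_Brass = 0.49 × 0.209115 = 0.102466
Denominator: 0.000142914 + 0.00635377 + 0.102466 = 0.108963
P(Coin type Brass | the observation) = 0.102466 / 0.108963 ≈ 0.940

0.940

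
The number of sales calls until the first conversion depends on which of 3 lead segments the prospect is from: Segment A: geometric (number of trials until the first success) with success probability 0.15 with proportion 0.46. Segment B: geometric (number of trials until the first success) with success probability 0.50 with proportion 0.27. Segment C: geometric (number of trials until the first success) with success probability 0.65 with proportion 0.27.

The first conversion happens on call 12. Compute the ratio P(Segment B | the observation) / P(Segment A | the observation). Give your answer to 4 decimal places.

0.0057

The posterior odds equal the prior odds times the likelihood ratio: (P(Z=i)/P(Z=j))·(f_i(x)/f_j(x)).
Component likelihoods at x = 12:
  L_A = 0.0251015
  L_B = 0.000244141
  L_C = 6.2757e-06
Odds = (0.27/0.46) × (0.000244141/0.0251015) = 0.586957 × 0.00972614 ≈ 0.0057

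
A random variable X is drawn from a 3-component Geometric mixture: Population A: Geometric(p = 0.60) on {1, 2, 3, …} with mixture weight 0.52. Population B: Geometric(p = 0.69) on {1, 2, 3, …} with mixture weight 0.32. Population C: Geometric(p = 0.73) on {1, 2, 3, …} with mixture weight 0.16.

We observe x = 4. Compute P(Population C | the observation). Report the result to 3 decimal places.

0.080

The responsibility of component k is P(Z=k) f_k(x) divided by Σ_j P(Z=j) f_j(x).
Component likelihoods at x = 4:
  L_A = 0.60·(1−0.60)^3 = 0.60·0.064 = 0.0384
  L_B = 0.69·(1−0.69)^3 = 0.69·0.029791 = 0.0205558
  L_C = 0.73·(1−0.73)^3 = 0.73·0.019683 = 0.0143686
Unnormalised posteriors:
  P(Z=A)·L_A = 0.52 × 0.0384 = 0.019968
  P(Z=B)·L_B = 0.32 × 0.0205558 = 0.00657785
  P(Z=C)·L_C = 0.16 × 0.0143686 = 0.00229897
Normaliser: 0.019968 + 0.00657785 + 0.00229897 = 0.0288448
P(Population C | 4) ≈ 0.080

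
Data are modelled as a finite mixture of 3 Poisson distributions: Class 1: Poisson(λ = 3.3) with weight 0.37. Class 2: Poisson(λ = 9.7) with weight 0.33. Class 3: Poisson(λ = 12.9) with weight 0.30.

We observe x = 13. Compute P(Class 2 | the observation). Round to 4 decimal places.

0.3986

The responsibility of component k is π_k f_k(x) divided by Σ_j π_j f_j(x).
Poisson probabilities:
  L_1 = e^(−3.3)·3.3^13/13! = 3.26009e-05
  L_2 = e^(−9.7)·9.7^13/13! = 0.0662363
  L_3 = e^(−12.9)·12.9^13/13! = 0.109897
Unnormalised posteriors:
  π_1·L_1 = 0.37 × 3.26009e-05 = 1.20623e-05
  π_2·L_2 = 0.33 × 0.0662363 = 0.021858
  π_3·L_3 = 0.30 × 0.109897 = 0.0329692
Sum: 1.20623e-05 + 0.021858 + 0.0329692 = 0.0548392
P(Class 2 | the observation) = 0.021858 / 0.0548392 ≈ 0.3986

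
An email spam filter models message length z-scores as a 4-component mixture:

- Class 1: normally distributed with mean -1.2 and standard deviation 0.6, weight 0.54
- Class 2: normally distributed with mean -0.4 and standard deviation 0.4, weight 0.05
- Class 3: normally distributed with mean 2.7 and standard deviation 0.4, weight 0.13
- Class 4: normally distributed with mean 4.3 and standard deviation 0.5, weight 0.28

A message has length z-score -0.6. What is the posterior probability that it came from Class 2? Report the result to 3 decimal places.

By Bayes' theorem, P(k | x) = w_k f_k(x) / Σ_j w_j f_j(x).
Component likelihoods at x = -0.6:
  L_1 = 0.403285
  L_2 = 0.880163
  L_3 = 1.65678e-15
  L_4 = 1.1146e-21
Prior × likelihood for each component:
  w_1·L_1 = 0.54 × 0.403285 = 0.217774
  w_2·L_2 = 0.05 × 0.880163 = 0.0440082
  w_3·L_3 = 0.13 × 1.65678e-15 = 2.15382e-16
  w_4·L_4 = 0.28 × 1.1146e-21 = 3.12088e-22
Denominator: 0.217774 + 0.0440082 + 2.15382e-16 + 3.12088e-22 = 0.261782
P(Class 2 | x) = 0.0440082 / 0.261782 ≈ 0.168

0.168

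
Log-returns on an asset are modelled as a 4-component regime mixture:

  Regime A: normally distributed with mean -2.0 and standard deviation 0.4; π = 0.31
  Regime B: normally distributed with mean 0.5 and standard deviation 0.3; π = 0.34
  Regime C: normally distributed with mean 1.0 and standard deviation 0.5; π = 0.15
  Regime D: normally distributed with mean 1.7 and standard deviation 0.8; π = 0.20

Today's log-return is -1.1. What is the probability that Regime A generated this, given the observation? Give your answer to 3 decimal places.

P(component k | x) = π_k·f_k(x) / marginal(x), where marginal(x) = Σ_j π_j·f_j(x).
Component likelihoods at x = -1.1:
  L_A = (1/(0.4·√(2π)))·exp(−(-1.1−-2.0)²/(2·0.4²)) = 0.997356·exp(-2.53125) = 0.0793491
  L_B = (1/(0.3·√(2π)))·exp(−(-1.1−0.5)²/(2·0.3²)) = 1.329808·exp(-14.22222) = 8.85434e-07
  L_C = (1/(0.5·√(2π)))·exp(−(-1.1−1.0)²/(2·0.5²)) = 0.797885·exp(-8.82000) = 0.000117886
  L_D = (1/(0.8·√(2π)))·exp(−(-1.1−1.7)²/(2·0.8²)) = 0.498678·exp(-6.12500) = 0.00109085
Prior × likelihood for each component:
  π_A·L_A = 0.31 × 0.0793491 = 0.0245982
  π_B·L_B = 0.34 × 8.85434e-07 = 3.01048e-07
  π_C·L_C = 0.15 × 0.000117886 = 1.76829e-05
  π_D·L_D = 0.20 × 0.00109085 = 0.000218171
Marginal: 0.0245982 + 3.01048e-07 + 1.76829e-05 + 0.000218171 = 0.0248344
So the posterior for Regime A is 0.0245982 / 0.0248344 ≈ 0.990.

0.990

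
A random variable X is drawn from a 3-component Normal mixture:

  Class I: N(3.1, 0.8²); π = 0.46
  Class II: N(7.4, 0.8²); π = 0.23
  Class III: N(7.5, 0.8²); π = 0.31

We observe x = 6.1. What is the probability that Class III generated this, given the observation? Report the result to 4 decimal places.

P(component k | x) = π_k·f_k(x) / marginal(x), where marginal(x) = Σ_j π_j·f_j(x).
Evaluate each component's likelihood at the observed value:
  L_I = (1/(0.8·√(2π)))·exp(−(6.1−3.1)²/(2·0.8²)) = 0.498678·exp(-7.03125) = 0.000440745
  L_II = (1/(0.8·√(2π)))·exp(−(6.1−7.4)²/(2·0.8²)) = 0.498678·exp(-1.32031) = 0.133173
  L_III = (1/(0.8·√(2π)))·exp(−(6.1−7.5)²/(2·0.8²)) = 0.498678·exp(-1.53125) = 0.107847
Multiply by the mixture weights:
  π_I·L_I = 0.46 × 0.000440745 = 0.000202743
  π_II·L_II = 0.23 × 0.133173 = 0.0306298
  π_III·L_III = 0.31 × 0.107847 = 0.0334325
Sum: 0.000202743 + 0.0306298 + 0.0334325 = 0.064265
So the posterior for Class III is 0.0334325 / 0.064265 ≈ 0.5202.

0.5202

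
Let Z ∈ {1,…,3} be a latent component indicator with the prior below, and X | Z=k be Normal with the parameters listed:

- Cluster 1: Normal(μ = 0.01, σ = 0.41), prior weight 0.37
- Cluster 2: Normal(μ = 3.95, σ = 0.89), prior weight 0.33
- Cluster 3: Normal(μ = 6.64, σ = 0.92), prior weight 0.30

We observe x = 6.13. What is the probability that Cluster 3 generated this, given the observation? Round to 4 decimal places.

Posterior ∝ prior × likelihood, so P(k | x) ∝ w_k f_k(x); normalise over all components.
Normal densities:
  L_1 = 4.0318e-49
  L_2 = 0.0223199
  L_3 = 0.371871
Weight by the priors:
  w_1·L_1 = 0.37 × 4.0318e-49 = 1.49177e-49
  w_2·L_2 = 0.33 × 0.0223199 = 0.00736555
  w_3·L_3 = 0.30 × 0.371871 = 0.111561
Marginal: 1.49177e-49 + 0.00736555 + 0.111561 = 0.118927
So the posterior for Cluster 3 is 0.111561 / 0.118927 ≈ 0.9381.

0.9381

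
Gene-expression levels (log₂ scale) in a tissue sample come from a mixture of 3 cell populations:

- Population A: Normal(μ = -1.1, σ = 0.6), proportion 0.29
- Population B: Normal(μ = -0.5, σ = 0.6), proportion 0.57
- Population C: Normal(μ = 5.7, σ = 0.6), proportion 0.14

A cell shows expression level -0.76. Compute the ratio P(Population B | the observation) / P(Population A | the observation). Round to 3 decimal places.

Only the two components matter; the odds are (π_i f_i(x)) / (π_j f_j(x)).
Evaluate each component's likelihood at the observed value:
  p_A = (1/(0.6·√(2π)))·exp(−(-0.76−-1.1)²/(2·0.6²)) = 0.664904·exp(-0.16056) = 0.566279
  p_B = (1/(0.6·√(2π)))·exp(−(-0.76−-0.5)²/(2·0.6²)) = 0.664904·exp(-0.09389) = 0.605318
  p_C = (1/(0.6·√(2π)))·exp(−(-0.76−5.7)²/(2·0.6²)) = 0.664904·exp(-57.96056) = 4.47517e-26
Posterior odds = (π_B·p_B) / (π_A·p_A) = (0.57·0.605318) / (0.29·0.566279) = 0.345031 / 0.164221 ≈ 2.101

2.101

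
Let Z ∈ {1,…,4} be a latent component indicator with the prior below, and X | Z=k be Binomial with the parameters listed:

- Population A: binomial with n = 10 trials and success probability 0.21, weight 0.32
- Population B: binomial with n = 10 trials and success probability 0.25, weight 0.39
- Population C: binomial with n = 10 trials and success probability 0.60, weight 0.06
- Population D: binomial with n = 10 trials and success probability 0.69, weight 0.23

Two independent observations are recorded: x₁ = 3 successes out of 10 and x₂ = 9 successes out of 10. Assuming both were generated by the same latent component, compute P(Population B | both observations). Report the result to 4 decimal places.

0.0073

Posterior ∝ prior × likelihood, so P(k | x) ∝ π_k f_k(x); normalise over all components.
Since both observations come from the same component, the likelihood for component k is f_k(x₁)·f_k(x₂).
  f_A = [C(10,3)·0.21^3·0.79^7 = 120·0.009261·0.192039 = 0.213417] × [6.27481e-06] = 1.33915e-06
  f_B = [C(10,3)·0.25^3·0.75^7 = 120·0.015625·0.133484 = 0.250282] × [2.86102e-05] = 7.16063e-06
  f_C = [C(10,3)·0.60^3·0.40^7 = 120·0.216·0.0016384 = 0.0424673] × [0.0403108] = 0.00171189
  f_D = [C(10,3)·0.69^3·0.31^7 = 120·0.328509·0.000275126 = 0.0108458] × [0.109901] = 0.00119197
Weight by the priors:
  π_A·f_A = 0.32 × 1.33915e-06 = 4.28528e-07
  π_B·f_B = 0.39 × 7.16063e-06 = 2.79265e-06
  π_C·f_C = 0.06 × 0.00171189 = 0.000102713
  π_D·f_D = 0.23 × 0.00119197 = 0.000274152
Normaliser: 4.28528e-07 + 2.79265e-06 + 0.000102713 + 0.000274152 = 0.000380087
Responsibility of Population B: 2.79265e-06 / 0.000380087 ≈ 0.0073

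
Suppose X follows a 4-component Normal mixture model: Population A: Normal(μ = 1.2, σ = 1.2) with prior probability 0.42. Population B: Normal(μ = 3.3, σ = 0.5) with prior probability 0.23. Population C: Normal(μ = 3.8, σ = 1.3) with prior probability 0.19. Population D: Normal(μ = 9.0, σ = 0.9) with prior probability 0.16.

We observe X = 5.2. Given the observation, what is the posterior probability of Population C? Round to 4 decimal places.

By Bayes' theorem, P(k | x) = π_k f_k(x) / Σ_j π_j f_j(x).
Evaluate each component's likelihood at the observed value:
  p_A = (1/(1.2·√(2π)))·exp(−(5.2−1.2)²/(2·1.2²)) = 0.332452·exp(-5.55556) = 0.00128523
  p_B = (1/(0.5·√(2π)))·exp(−(5.2−3.3)²/(2·0.5²)) = 0.797885·exp(-7.22000) = 0.000583894
  p_C = (1/(1.3·√(2π)))·exp(−(5.2−3.8)²/(2·1.3²)) = 0.306879·exp(-0.57988) = 0.171841
  p_D = (1/(0.9·√(2π)))·exp(−(5.2−9.0)²/(2·0.9²)) = 0.443269·exp(-8.91358) = 5.96415e-05
Multiply by the mixture weights:
  π_A·p_A = 0.42 × 0.00128523 = 0.000539798
  π_B·p_B = 0.23 × 0.000583894 = 0.000134296
  π_C·p_C = 0.19 × 0.171841 = 0.0326498
  π_D·p_D = 0.16 × 5.96415e-05 = 9.54265e-06
Marginal: 0.000539798 + 0.000134296 + 0.0326498 + 9.54265e-06 = 0.0333335
So the posterior for Population C is 0.0326498 / 0.0333335 ≈ 0.9795.

0.9795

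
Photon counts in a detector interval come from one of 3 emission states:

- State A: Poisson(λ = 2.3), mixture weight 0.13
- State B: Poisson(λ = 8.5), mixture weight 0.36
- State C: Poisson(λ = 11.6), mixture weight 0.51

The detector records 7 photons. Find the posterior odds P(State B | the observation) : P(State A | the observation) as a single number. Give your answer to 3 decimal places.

Since P(k|x) ∝ π_k f_k(x), the posterior odds are π_i f_i(x) / (π_j f_j(x)).
Poisson probabilities:
  p_A = 0.00677309
  p_B = 0.129419
  p_C = 0.0513996
Odds = (0.36/0.13) × (0.129419/0.00677309) = 2.76923 × 19.1079 ≈ 52.914

52.914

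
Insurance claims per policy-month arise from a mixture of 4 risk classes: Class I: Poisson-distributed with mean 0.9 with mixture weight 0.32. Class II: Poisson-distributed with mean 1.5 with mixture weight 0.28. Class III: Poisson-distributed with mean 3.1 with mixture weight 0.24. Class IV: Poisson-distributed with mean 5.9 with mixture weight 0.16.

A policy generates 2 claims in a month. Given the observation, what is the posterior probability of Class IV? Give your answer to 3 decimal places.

0.042

Apply Bayes' rule: the posterior for each component is proportional to its prior times its likelihood at x.
Component likelihoods at x = 2 claims:
  L_I = 0.164661
  L_II = 0.251021
  L_III = 0.216461
  L_IV = 0.04768
Multiply by the mixture weights:
  π_I·L_I = 0.32 × 0.164661 = 0.0526914
  π_II·L_II = 0.28 × 0.251021 = 0.070286
  π_III·L_III = 0.24 × 0.216461 = 0.0519507
  π_IV·L_IV = 0.16 × 0.04768 = 0.00762881
Denominator: 0.0526914 + 0.070286 + 0.0519507 + 0.00762881 = 0.182557
So the posterior for Class IV is 0.00762881 / 0.182557 ≈ 0.042.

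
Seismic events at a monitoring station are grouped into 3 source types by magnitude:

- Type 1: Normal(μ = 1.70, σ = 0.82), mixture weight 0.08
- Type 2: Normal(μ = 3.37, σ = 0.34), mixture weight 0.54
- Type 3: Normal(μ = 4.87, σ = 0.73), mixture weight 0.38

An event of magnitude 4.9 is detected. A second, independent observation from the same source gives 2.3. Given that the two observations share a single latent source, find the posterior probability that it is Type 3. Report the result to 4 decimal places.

0.9691

P(component k | x) = π_k·f_k(x) / marginal(x), where marginal(x) = Σ_j π_j·f_j(x).
Since both observations come from the same component, the likelihood for component k is f_k(x₁)·f_k(x₂).
  f_1 = [(1/(0.82·√(2π)))·exp(−(4.9−1.70)²/(2·0.82²)) = 0.486515·exp(-7.61452) = 0.000239969] × [0.372252] = 8.93287e-05
  f_2 = [(1/(0.34·√(2π)))·exp(−(4.9−3.37)²/(2·0.34²)) = 1.173360·exp(-10.12500) = 4.7011e-05] × [0.00829487] = 3.8995e-07
  f_3 = [(1/(0.73·√(2π)))·exp(−(4.9−4.87)²/(2·0.73²)) = 0.546496·exp(-0.00084) = 0.546035] × [0.00111227] = 0.000607336
Prior × likelihood for each component:
  π_1·f_1 = 0.08 × 8.93287e-05 = 7.14629e-06
  π_2·f_2 = 0.54 × 3.8995e-07 = 2.10573e-07
  π_3·f_3 = 0.38 × 0.000607336 = 0.000230788
Sum: 7.14629e-06 + 2.10573e-07 + 0.000230788 = 0.000238144
So the posterior for Type 3 is 0.000230788 / 0.000238144 ≈ 0.9691.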